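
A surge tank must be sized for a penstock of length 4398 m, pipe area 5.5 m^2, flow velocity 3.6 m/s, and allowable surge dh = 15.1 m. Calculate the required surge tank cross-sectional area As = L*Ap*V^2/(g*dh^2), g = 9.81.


As = 4398 * 5.5 * 3.6^2 / (9.81 * 15.1^2) = 140.1522 m^2


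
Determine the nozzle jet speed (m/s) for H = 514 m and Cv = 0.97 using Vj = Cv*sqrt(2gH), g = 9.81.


Vj = 0.97 * sqrt(2*9.81*514) = 97.4098 m/s


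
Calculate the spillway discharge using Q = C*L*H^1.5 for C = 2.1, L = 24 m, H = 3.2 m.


Q = 2.1 * 24 * 3.2^1.5 = 288.5064 m^3/s


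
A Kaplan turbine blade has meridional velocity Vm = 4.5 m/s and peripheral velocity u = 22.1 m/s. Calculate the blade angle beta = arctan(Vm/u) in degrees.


beta = arctan(4.5 / 22.1) = 11.5092 degrees


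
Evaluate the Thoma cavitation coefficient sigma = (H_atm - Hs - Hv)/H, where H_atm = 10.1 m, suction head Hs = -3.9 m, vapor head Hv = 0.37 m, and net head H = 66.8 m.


sigma = (10.1 - (-3.9) - 0.37) / 66.8 = 0.2040


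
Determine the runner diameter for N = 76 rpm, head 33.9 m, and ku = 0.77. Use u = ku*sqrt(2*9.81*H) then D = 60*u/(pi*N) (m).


u = 0.77 * sqrt(2*9.81*33.9) = 19.8582 m/s
D = 60 * 19.8582 / (pi * 76) = 4.9903 m


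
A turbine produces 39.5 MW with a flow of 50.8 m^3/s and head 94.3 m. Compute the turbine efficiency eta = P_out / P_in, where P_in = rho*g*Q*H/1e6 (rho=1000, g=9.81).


P_in = 1000 * 9.81 * 50.8 * 94.3 / 1e6 = 46.9942 MW
eta = 39.5 / 46.9942 = 0.8405


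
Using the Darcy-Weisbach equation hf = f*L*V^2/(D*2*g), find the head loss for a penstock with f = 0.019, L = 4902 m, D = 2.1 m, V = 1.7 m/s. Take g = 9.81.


hf = 0.019 * 4902 * 1.7^2 / (2.1 * 2 * 9.81) = 6.5329 m


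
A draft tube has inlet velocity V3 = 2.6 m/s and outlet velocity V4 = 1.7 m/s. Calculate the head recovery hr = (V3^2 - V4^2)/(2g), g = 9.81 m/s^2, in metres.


hr = (2.6^2 - 1.7^2) / (2*9.81) = 0.1972 m


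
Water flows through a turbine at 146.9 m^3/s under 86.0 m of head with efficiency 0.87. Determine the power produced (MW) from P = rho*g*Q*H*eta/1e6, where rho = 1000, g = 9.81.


P = 1000 * 9.81 * 146.9 * 86.0 * 0.87 / 1e6 = 107.8223 MW


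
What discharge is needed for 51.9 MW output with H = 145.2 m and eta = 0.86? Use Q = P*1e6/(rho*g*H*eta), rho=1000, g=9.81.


Q = 51.9 * 1e6 / (1000 * 9.81 * 145.2 * 0.86) = 42.3675 m^3/s


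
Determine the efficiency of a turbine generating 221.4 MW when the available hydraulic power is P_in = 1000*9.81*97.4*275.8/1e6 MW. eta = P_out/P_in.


P_in = 1000 * 9.81 * 97.4 * 275.8 / 1e6 = 263.5252 MW
eta = 221.4 / 263.5252 = 0.8401


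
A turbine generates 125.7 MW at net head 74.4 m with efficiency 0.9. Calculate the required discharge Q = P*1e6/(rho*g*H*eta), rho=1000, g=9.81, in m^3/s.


Q = 125.7 * 1e6 / (1000 * 9.81 * 74.4 * 0.9) = 191.3599 m^3/s


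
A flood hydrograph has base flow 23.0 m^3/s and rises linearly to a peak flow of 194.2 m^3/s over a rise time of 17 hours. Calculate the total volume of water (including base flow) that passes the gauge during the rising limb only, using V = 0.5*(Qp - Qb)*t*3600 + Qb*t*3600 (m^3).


V = 0.5*(194.2 - 23.0)*17*3600 + 23.0*17*3600 = 6.6463e+06 m^3


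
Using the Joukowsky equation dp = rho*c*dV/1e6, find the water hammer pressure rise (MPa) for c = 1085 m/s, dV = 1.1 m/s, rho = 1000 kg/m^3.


dp = 1000 * 1085 * 1.1 / 1e6 = 1.1935 MPa


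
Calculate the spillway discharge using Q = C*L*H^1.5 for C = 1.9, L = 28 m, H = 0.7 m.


Q = 1.9 * 28 * 0.7^1.5 = 31.1572 m^3/s


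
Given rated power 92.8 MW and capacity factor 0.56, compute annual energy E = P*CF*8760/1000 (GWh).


E = 92.8 * 0.56 * 8760 / 1000 = 455.2397 GWh


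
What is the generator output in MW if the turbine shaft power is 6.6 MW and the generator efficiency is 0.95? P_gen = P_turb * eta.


P_gen = 6.6 * 0.95 = 6.2700 MW


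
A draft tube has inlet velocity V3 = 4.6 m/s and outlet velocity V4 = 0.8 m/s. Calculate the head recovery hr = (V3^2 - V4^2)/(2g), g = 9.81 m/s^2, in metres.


hr = (4.6^2 - 0.8^2) / (2*9.81) = 1.0459 m


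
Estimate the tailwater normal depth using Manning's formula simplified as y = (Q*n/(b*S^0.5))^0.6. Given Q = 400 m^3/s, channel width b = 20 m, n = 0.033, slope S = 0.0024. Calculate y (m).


y = (400 * 0.033 / (20 * 0.0024^0.5))^0.6 = 4.7606 m


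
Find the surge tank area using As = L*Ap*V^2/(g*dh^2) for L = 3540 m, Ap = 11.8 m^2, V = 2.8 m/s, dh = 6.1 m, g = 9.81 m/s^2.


As = 3540 * 11.8 * 2.8^2 / (9.81 * 6.1^2) = 897.1657 m^2


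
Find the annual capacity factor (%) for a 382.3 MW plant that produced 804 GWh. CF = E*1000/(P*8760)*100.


CF = 804 * 1000 / (382.3 * 8760) * 100 = 24.0075 %


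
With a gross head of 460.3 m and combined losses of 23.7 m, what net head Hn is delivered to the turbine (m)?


Hn = 460.3 - 23.7 = 436.6000 m


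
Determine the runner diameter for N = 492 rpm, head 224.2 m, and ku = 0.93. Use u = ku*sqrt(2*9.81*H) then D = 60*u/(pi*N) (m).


u = 0.93 * sqrt(2*9.81*224.2) = 61.6808 m/s
D = 60 * 61.6808 / (pi * 492) = 2.3943 m


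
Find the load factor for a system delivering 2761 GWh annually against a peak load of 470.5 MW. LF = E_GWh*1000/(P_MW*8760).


LF = 2761 * 1000 / (470.5 * 8760) = 0.6699


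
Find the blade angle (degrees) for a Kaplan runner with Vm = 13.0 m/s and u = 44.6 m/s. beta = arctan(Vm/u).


beta = arctan(13.0 / 44.6) = 16.2503 degrees


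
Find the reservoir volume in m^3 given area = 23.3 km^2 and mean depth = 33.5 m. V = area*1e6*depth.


V = 23.3 * 1e6 * 33.5 = 7.8055e+08 m^3


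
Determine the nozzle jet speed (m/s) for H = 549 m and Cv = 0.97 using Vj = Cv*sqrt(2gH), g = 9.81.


Vj = 0.97 * sqrt(2*9.81*549) = 100.6717 m/s


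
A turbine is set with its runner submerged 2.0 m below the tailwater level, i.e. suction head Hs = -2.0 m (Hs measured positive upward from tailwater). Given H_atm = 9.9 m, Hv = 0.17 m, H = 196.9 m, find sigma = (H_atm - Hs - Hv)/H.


sigma = (9.9 - (-2.0) - 0.17) / 196.9 = 0.0596


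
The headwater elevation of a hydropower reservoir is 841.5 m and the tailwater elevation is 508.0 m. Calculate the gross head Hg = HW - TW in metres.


Hg = 841.5 - 508.0 = 333.5000 m


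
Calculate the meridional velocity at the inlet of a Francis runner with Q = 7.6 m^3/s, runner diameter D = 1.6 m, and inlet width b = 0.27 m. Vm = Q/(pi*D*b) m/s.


Vm = 7.6 / (pi * 1.6 * 0.27) = 5.5999 m/s


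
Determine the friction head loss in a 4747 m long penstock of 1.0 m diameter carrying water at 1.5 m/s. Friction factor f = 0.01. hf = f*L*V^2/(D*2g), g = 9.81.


hf = 0.01 * 4747 * 1.5^2 / (1.0 * 2 * 9.81) = 5.4438 m


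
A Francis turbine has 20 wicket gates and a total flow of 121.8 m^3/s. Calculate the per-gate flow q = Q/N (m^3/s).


q = 121.8 / 20 = 6.0900 m^3/s


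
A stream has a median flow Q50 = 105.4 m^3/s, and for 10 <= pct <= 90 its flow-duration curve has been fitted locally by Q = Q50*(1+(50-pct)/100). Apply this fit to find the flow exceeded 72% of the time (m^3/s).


Q = 105.4 * (1 + (50 - 72)/100) = 82.2120 m^3/s


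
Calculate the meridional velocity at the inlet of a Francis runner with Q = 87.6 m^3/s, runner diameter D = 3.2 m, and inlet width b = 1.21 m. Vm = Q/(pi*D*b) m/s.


Vm = 87.6 / (pi * 3.2 * 1.21) = 7.2014 m/s


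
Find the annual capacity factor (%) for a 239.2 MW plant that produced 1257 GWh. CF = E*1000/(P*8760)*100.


CF = 1257 * 1000 / (239.2 * 8760) * 100 = 59.9888 %


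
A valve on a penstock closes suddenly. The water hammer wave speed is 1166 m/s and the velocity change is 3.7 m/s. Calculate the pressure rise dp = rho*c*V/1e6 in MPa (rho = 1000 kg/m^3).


dp = 1000 * 1166 * 3.7 / 1e6 = 4.3142 MPa


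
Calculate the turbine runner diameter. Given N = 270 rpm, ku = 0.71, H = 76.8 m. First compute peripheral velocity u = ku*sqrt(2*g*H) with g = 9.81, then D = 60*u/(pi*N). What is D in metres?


u = 0.71 * sqrt(2*9.81*76.8) = 27.5606 m/s
D = 60 * 27.5606 / (pi * 270) = 1.9495 m


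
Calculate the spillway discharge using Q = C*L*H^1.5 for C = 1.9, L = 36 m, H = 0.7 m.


Q = 1.9 * 36 * 0.7^1.5 = 40.0593 m^3/s


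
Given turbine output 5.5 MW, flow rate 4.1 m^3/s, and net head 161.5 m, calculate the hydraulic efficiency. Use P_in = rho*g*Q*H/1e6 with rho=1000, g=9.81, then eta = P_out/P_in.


P_in = 1000 * 9.81 * 4.1 * 161.5 / 1e6 = 6.4957 MW
eta = 5.5 / 6.4957 = 0.8467


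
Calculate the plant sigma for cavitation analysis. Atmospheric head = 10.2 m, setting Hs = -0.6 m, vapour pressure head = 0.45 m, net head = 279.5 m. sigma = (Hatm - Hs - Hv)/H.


sigma = (10.2 - (-0.6) - 0.45) / 279.5 = 0.0370


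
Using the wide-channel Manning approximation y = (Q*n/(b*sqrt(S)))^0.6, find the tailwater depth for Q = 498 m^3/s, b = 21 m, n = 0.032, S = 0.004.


y = (498 * 0.032 / (21 * 0.004^0.5))^0.6 = 4.4410 m


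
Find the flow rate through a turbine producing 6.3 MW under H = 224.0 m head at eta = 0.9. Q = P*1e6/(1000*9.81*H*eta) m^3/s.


Q = 6.3 * 1e6 / (1000 * 9.81 * 224.0 * 0.9) = 3.1855 m^3/s


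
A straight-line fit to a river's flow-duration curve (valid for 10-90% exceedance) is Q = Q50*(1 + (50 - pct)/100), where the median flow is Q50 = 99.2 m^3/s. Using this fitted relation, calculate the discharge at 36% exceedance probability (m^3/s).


Q = 99.2 * (1 + (50 - 36)/100) = 113.0880 m^3/s


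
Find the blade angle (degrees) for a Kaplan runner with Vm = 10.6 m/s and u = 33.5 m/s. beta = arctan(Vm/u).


beta = arctan(10.6 / 33.5) = 17.5583 degrees


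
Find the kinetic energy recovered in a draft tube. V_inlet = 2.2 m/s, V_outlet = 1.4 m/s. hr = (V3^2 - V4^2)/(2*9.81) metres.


hr = (2.2^2 - 1.4^2) / (2*9.81) = 0.1468 m


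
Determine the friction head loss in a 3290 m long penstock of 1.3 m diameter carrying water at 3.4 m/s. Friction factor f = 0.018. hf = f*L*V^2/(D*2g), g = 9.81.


hf = 0.018 * 3290 * 3.4^2 / (1.3 * 2 * 9.81) = 26.8401 m


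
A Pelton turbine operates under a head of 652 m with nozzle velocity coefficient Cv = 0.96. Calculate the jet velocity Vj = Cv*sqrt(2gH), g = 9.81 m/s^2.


Vj = 0.96 * sqrt(2*9.81*652) = 108.5787 m/s


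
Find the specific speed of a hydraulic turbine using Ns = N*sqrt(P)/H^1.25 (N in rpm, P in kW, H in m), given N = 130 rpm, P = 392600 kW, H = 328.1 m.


Ns = 130 * 392600^0.5 / 328.1^1.25 = 58.3325


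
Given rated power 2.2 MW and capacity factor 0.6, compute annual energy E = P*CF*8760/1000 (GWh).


E = 2.2 * 0.6 * 8760 / 1000 = 11.5632 GWh


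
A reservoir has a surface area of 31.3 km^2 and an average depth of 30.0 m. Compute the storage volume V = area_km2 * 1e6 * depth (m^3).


V = 31.3 * 1e6 * 30.0 = 9.3900e+08 m^3


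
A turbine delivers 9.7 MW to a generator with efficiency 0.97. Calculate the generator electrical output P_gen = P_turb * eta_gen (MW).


P_gen = 9.7 * 0.97 = 9.4090 MW


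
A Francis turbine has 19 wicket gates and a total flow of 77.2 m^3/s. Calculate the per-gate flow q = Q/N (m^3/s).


q = 77.2 / 19 = 4.0632 m^3/s


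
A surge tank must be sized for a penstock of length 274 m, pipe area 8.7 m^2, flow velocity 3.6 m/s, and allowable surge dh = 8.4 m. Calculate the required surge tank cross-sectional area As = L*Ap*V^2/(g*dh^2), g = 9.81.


As = 274 * 8.7 * 3.6^2 / (9.81 * 8.4^2) = 44.6321 m^2


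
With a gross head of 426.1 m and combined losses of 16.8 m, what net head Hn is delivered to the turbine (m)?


Hn = 426.1 - 16.8 = 409.3000 m


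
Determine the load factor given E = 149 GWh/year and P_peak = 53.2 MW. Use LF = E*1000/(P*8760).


LF = 149 * 1000 / (53.2 * 8760) = 0.3197


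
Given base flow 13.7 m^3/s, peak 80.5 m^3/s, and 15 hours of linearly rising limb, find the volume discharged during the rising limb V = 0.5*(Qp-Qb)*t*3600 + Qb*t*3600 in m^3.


V = 0.5*(80.5 - 13.7)*15*3600 + 13.7*15*3600 = 2.5434e+06 m^3


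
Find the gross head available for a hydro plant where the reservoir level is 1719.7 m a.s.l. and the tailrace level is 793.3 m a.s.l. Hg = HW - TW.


Hg = 1719.7 - 793.3 = 926.4000 m


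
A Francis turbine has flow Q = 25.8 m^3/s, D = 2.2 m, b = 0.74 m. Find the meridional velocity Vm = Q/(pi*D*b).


Vm = 25.8 / (pi * 2.2 * 0.74) = 5.0445 m/s


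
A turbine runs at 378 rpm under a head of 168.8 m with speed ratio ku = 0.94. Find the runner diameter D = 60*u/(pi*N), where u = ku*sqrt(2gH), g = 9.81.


u = 0.94 * sqrt(2*9.81*168.8) = 54.0958 m/s
D = 60 * 54.0958 / (pi * 378) = 2.7332 m


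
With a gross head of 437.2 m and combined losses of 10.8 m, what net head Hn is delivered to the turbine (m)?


Hn = 437.2 - 10.8 = 426.4000 m


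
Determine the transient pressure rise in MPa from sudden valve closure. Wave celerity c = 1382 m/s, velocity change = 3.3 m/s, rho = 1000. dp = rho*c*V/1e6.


dp = 1000 * 1382 * 3.3 / 1e6 = 4.5606 MPa


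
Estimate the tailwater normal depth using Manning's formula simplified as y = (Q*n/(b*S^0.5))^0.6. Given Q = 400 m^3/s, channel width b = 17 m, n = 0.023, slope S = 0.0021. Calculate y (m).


y = (400 * 0.023 / (17 * 0.0021^0.5))^0.6 = 4.3988 m


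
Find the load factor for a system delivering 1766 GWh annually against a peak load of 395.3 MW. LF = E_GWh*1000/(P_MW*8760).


LF = 1766 * 1000 / (395.3 * 8760) = 0.5100


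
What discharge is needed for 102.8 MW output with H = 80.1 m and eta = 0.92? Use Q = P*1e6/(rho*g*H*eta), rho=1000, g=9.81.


Q = 102.8 * 1e6 / (1000 * 9.81 * 80.1 * 0.92) = 142.2014 m^3/s


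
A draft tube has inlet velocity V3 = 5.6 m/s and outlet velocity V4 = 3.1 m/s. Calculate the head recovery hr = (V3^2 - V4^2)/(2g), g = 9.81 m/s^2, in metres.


hr = (5.6^2 - 3.1^2) / (2*9.81) = 1.1086 m


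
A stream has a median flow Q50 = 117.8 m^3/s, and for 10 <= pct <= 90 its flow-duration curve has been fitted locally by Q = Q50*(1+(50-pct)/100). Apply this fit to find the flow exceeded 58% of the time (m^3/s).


Q = 117.8 * (1 + (50 - 58)/100) = 108.3760 m^3/s


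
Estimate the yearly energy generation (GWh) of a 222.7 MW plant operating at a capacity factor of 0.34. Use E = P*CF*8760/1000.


E = 222.7 * 0.34 * 8760 / 1000 = 663.2897 GWh


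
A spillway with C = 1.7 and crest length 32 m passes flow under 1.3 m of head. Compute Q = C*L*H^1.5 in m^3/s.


Q = 1.7 * 32 * 1.3^1.5 = 80.6332 m^3/s


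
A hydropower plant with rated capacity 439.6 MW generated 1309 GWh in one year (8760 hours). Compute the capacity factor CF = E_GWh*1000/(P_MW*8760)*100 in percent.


CF = 1309 * 1000 / (439.6 * 8760) * 100 = 33.9921 %


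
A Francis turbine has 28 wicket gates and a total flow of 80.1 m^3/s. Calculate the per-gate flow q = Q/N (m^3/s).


q = 80.1 / 28 = 2.8607 m^3/s


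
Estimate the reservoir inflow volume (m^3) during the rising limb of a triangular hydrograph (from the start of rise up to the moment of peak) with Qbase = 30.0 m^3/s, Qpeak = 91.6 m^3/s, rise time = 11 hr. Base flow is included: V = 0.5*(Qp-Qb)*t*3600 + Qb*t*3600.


V = 0.5*(91.6 - 30.0)*11*3600 + 30.0*11*3600 = 2.4077e+06 m^3


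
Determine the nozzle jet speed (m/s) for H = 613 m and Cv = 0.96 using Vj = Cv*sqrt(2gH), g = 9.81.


Vj = 0.96 * sqrt(2*9.81*613) = 105.2812 m/s


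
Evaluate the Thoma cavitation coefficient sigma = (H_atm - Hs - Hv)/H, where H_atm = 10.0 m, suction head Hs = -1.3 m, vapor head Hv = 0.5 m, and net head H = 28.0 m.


sigma = (10.0 - (-1.3) - 0.5) / 28.0 = 0.3857


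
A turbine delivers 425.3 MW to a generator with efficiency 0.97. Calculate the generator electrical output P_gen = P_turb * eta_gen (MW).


P_gen = 425.3 * 0.97 = 412.5410 MW


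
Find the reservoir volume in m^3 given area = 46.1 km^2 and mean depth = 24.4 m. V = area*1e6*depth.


V = 46.1 * 1e6 * 24.4 = 1.1248e+09 m^3


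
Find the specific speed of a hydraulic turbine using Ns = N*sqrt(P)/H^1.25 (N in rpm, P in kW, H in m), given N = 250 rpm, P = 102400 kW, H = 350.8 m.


Ns = 250 * 102400^0.5 / 350.8^1.25 = 52.6945


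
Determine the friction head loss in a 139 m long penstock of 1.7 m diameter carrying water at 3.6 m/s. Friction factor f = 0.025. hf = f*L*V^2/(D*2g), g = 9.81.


hf = 0.025 * 139 * 3.6^2 / (1.7 * 2 * 9.81) = 1.3502 m


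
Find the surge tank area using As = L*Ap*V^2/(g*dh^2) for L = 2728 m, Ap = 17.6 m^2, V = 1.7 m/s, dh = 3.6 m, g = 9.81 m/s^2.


As = 2728 * 17.6 * 1.7^2 / (9.81 * 3.6^2) = 1091.3923 m^2


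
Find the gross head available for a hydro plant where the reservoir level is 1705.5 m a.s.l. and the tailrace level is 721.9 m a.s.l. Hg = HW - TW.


Hg = 1705.5 - 721.9 = 983.6000 m


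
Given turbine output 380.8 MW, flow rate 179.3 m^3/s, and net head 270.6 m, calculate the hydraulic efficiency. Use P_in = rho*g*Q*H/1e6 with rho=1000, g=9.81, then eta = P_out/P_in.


P_in = 1000 * 9.81 * 179.3 * 270.6 / 1e6 = 475.9673 MW
eta = 380.8 / 475.9673 = 0.8001


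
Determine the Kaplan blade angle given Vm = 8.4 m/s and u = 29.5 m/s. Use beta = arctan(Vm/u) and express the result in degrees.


beta = arctan(8.4 / 29.5) = 15.8941 degrees


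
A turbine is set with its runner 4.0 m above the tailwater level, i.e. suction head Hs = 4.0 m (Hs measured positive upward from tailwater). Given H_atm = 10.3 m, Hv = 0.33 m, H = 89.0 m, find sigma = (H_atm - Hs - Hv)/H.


sigma = (10.3 - 4.0 - 0.33) / 89.0 = 0.0671


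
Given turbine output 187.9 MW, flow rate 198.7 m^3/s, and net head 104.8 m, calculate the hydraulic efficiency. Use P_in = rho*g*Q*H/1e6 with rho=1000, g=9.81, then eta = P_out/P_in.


P_in = 1000 * 9.81 * 198.7 * 104.8 / 1e6 = 204.2811 MW
eta = 187.9 / 204.2811 = 0.9198


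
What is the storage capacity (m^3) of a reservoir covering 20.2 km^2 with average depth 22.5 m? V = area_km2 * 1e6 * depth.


V = 20.2 * 1e6 * 22.5 = 4.5450e+08 m^3


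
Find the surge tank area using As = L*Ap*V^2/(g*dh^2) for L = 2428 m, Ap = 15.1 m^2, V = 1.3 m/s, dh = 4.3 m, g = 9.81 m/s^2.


As = 2428 * 15.1 * 1.3^2 / (9.81 * 4.3^2) = 341.5910 m^2


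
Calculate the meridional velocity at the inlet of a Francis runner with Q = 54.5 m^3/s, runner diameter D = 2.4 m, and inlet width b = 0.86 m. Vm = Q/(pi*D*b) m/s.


Vm = 54.5 / (pi * 2.4 * 0.86) = 8.4050 m/s


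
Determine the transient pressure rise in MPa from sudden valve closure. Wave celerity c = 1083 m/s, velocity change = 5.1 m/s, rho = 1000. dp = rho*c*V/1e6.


dp = 1000 * 1083 * 5.1 / 1e6 = 5.5233 MPa


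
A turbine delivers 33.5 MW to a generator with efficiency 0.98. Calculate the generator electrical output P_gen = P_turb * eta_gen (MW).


P_gen = 33.5 * 0.98 = 32.8300 MW


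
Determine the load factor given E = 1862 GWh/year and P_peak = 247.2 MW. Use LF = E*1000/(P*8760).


LF = 1862 * 1000 / (247.2 * 8760) = 0.8599


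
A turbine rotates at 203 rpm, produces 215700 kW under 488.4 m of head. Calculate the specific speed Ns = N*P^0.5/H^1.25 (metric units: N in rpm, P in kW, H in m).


Ns = 203 * 215700^0.5 / 488.4^1.25 = 41.0631


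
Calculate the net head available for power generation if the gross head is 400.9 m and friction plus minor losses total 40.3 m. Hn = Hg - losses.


Hn = 400.9 - 40.3 = 360.6000 m


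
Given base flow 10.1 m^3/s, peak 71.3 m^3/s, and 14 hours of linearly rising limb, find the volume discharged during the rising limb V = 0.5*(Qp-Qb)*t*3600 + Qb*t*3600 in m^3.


V = 0.5*(71.3 - 10.1)*14*3600 + 10.1*14*3600 = 2.0513e+06 m^3


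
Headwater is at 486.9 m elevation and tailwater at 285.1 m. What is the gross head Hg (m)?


Hg = 486.9 - 285.1 = 201.8000 m


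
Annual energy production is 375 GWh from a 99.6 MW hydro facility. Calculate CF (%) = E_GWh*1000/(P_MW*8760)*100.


CF = 375 * 1000 / (99.6 * 8760) * 100 = 42.9801 %


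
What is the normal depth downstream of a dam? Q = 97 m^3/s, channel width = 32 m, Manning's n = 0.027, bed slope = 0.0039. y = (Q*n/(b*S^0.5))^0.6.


y = (97 * 0.027 / (32 * 0.0039^0.5))^0.6 = 1.1762 m


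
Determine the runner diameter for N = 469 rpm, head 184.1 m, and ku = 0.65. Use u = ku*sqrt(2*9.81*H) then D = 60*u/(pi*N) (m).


u = 0.65 * sqrt(2*9.81*184.1) = 39.0652 m/s
D = 60 * 39.0652 / (pi * 469) = 1.5908 m


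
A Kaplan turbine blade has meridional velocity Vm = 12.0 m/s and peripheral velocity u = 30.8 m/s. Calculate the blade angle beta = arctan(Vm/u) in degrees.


beta = arctan(12.0 / 30.8) = 21.2864 degrees


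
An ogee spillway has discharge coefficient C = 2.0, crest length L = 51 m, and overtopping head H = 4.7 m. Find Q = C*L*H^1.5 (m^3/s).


Q = 2.0 * 51 * 4.7^1.5 = 1039.3144 m^3/s


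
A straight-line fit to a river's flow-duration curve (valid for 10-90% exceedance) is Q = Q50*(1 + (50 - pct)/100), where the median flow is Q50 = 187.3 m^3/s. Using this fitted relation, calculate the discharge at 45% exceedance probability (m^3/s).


Q = 187.3 * (1 + (50 - 45)/100) = 196.6650 m^3/s


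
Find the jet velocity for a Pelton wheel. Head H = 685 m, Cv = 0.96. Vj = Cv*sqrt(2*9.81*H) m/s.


Vj = 0.96 * sqrt(2*9.81*685) = 111.2925 m/s


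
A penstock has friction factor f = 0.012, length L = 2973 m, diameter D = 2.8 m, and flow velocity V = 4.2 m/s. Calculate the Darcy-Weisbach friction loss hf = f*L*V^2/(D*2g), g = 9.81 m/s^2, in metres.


hf = 0.012 * 2973 * 4.2^2 / (2.8 * 2 * 9.81) = 11.4556 m


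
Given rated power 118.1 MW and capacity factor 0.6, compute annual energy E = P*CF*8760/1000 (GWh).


E = 118.1 * 0.6 * 8760 / 1000 = 620.7336 GWh


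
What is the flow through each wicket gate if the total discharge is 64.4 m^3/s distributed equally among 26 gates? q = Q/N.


q = 64.4 / 26 = 2.4769 m^3/s


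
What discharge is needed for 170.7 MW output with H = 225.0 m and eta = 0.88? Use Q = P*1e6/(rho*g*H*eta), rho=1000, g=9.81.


Q = 170.7 * 1e6 / (1000 * 9.81 * 225.0 * 0.88) = 87.8819 m^3/s


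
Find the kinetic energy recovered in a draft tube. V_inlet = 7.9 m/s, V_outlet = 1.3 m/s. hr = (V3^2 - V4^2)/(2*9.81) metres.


hr = (7.9^2 - 1.3^2) / (2*9.81) = 3.0948 m


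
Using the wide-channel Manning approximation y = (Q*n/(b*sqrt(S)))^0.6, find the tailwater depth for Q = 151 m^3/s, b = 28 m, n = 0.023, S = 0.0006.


y = (151 * 0.023 / (28 * 0.0006^0.5))^0.6 = 2.6466 m


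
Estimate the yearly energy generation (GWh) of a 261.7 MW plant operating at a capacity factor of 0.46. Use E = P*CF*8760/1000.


E = 261.7 * 0.46 * 8760 / 1000 = 1054.5463 GWh


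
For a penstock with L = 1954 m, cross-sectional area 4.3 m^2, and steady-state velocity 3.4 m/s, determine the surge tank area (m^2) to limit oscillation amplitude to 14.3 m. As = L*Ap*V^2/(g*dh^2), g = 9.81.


As = 1954 * 4.3 * 3.4^2 / (9.81 * 14.3^2) = 48.4183 m^2


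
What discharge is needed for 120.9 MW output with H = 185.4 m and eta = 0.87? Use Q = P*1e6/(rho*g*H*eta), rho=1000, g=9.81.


Q = 120.9 * 1e6 / (1000 * 9.81 * 185.4 * 0.87) = 76.4061 m^3/s


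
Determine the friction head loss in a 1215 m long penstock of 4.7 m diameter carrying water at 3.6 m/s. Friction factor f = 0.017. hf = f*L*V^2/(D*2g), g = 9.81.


hf = 0.017 * 1215 * 3.6^2 / (4.7 * 2 * 9.81) = 2.9029 m


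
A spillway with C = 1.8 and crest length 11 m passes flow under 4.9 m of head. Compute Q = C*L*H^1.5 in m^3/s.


Q = 1.8 * 11 * 4.9^1.5 = 214.7629 m^3/s


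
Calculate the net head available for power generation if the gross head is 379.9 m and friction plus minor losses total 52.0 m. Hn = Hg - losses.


Hn = 379.9 - 52.0 = 327.9000 m


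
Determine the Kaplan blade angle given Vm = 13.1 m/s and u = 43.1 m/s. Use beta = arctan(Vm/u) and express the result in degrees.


beta = arctan(13.1 / 43.1) = 16.9064 degrees


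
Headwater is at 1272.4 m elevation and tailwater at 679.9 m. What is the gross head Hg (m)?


Hg = 1272.4 - 679.9 = 592.5000 m


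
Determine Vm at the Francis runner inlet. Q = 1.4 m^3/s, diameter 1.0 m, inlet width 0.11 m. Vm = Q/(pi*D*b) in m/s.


Vm = 1.4 / (pi * 1.0 * 0.11) = 4.0512 m/s


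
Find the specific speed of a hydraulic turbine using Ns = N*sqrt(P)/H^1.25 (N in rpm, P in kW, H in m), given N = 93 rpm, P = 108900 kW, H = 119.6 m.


Ns = 93 * 108900^0.5 / 119.6^1.25 = 77.5949


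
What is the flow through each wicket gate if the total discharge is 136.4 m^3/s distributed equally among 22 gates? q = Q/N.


q = 136.4 / 22 = 6.2000 m^3/s


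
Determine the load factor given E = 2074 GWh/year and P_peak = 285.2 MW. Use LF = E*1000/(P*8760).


LF = 2074 * 1000 / (285.2 * 8760) = 0.8301


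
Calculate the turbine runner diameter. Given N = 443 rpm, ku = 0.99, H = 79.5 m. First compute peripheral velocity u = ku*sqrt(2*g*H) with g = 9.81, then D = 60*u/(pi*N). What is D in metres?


u = 0.99 * sqrt(2*9.81*79.5) = 39.0992 m/s
D = 60 * 39.0992 / (pi * 443) = 1.6856 m


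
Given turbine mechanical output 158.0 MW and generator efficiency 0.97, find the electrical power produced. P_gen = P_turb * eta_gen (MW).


P_gen = 158.0 * 0.97 = 153.2600 MW


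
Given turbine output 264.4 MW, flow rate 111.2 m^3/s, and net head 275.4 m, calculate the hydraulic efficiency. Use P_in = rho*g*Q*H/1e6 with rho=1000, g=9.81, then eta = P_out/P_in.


P_in = 1000 * 9.81 * 111.2 * 275.4 / 1e6 = 300.4261 MW
eta = 264.4 / 300.4261 = 0.8801


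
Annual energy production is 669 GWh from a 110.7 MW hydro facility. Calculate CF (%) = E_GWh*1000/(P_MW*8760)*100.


CF = 669 * 1000 / (110.7 * 8760) * 100 = 68.9881 %


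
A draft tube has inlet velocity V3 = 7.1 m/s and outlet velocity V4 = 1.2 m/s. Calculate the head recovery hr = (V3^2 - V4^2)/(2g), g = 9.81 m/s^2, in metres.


hr = (7.1^2 - 1.2^2) / (2*9.81) = 2.4959 m


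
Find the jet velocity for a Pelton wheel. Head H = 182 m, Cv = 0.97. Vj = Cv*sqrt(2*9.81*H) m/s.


Vj = 0.97 * sqrt(2*9.81*182) = 57.9638 m/s


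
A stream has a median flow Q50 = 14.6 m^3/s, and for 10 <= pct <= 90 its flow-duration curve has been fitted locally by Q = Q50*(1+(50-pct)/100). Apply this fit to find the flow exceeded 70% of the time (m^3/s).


Q = 14.6 * (1 + (50 - 70)/100) = 11.6800 m^3/s


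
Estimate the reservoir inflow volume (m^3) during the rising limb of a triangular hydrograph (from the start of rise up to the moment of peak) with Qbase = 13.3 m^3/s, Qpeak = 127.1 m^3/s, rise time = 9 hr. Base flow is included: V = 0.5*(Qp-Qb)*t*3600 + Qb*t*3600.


V = 0.5*(127.1 - 13.3)*9*3600 + 13.3*9*3600 = 2.2745e+06 m^3


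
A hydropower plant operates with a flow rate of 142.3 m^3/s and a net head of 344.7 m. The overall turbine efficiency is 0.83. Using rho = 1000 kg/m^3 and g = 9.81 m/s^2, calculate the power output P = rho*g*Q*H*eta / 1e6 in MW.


P = 1000 * 9.81 * 142.3 * 344.7 * 0.83 / 1e6 = 399.3864 MW


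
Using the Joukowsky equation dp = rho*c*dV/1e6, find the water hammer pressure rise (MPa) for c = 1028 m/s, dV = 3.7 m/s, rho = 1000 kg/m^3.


dp = 1000 * 1028 * 3.7 / 1e6 = 3.8036 MPa


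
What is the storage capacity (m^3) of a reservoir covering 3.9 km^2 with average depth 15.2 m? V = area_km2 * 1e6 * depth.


V = 3.9 * 1e6 * 15.2 = 5.9280e+07 m^3


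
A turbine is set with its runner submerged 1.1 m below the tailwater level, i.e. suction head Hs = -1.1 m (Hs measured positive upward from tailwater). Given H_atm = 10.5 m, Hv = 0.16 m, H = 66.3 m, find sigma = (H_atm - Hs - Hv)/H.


sigma = (10.5 - (-1.1) - 0.16) / 66.3 = 0.1725


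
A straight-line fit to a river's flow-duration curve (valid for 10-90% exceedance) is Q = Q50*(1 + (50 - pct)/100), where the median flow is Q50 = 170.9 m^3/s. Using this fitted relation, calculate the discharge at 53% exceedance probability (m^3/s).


Q = 170.9 * (1 + (50 - 53)/100) = 165.7730 m^3/s


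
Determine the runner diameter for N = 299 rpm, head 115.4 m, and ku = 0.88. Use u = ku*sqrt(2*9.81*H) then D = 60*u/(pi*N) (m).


u = 0.88 * sqrt(2*9.81*115.4) = 41.8731 m/s
D = 60 * 41.8731 / (pi * 299) = 2.6746 m


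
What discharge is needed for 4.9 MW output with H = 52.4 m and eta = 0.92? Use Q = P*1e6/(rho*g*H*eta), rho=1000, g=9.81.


Q = 4.9 * 1e6 / (1000 * 9.81 * 52.4 * 0.92) = 10.3611 m^3/s


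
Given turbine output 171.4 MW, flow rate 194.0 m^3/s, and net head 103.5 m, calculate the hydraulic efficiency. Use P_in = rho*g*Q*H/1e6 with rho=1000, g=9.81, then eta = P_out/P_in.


P_in = 1000 * 9.81 * 194.0 * 103.5 / 1e6 = 196.9750 MW
eta = 171.4 / 196.9750 = 0.8702


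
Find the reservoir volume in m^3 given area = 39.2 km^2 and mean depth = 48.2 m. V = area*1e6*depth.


V = 39.2 * 1e6 * 48.2 = 1.8894e+09 m^3


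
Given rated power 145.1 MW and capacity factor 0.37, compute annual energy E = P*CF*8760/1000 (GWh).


E = 145.1 * 0.37 * 8760 / 1000 = 470.2981 GWh


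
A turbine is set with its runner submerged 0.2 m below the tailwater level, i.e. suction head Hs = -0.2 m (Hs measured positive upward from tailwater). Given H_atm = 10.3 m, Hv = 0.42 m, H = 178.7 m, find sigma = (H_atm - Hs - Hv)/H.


sigma = (10.3 - (-0.2) - 0.42) / 178.7 = 0.0564


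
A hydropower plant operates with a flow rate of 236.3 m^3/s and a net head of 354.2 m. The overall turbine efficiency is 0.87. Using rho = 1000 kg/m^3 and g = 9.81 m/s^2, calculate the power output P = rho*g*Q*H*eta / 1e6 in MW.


P = 1000 * 9.81 * 236.3 * 354.2 * 0.87 / 1e6 = 714.3327 MW


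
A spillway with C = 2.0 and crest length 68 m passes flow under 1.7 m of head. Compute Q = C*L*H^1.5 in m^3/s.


Q = 2.0 * 68 * 1.7^1.5 = 301.4479 m^3/s


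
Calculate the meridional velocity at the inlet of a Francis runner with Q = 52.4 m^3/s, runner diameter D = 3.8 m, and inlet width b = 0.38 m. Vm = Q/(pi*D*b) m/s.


Vm = 52.4 / (pi * 3.8 * 0.38) = 11.5509 m/s


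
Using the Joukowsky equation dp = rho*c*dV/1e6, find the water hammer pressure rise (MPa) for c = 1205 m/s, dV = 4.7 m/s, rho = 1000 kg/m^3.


dp = 1000 * 1205 * 4.7 / 1e6 = 5.6635 MPa


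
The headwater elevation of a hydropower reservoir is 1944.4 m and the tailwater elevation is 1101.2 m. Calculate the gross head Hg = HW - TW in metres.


Hg = 1944.4 - 1101.2 = 843.2000 m


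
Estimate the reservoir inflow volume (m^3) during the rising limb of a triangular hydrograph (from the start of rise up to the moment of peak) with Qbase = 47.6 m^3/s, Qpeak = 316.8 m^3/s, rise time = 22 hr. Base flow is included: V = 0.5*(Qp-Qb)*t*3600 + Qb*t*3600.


V = 0.5*(316.8 - 47.6)*22*3600 + 47.6*22*3600 = 1.4430e+07 m^3


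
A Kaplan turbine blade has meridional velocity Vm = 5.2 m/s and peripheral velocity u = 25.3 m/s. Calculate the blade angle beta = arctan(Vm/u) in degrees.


beta = arctan(5.2 / 25.3) = 11.6145 degrees


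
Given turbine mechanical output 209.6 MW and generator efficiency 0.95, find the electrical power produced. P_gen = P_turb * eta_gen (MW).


P_gen = 209.6 * 0.95 = 199.1200 MW


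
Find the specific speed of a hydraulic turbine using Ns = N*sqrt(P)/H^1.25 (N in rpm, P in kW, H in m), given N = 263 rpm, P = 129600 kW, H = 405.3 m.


Ns = 263 * 129600^0.5 / 405.3^1.25 = 52.0640


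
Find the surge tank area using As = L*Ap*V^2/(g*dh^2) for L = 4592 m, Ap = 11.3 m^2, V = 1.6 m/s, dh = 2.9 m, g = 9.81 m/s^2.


As = 4592 * 11.3 * 1.6^2 / (9.81 * 2.9^2) = 1610.1090 m^2


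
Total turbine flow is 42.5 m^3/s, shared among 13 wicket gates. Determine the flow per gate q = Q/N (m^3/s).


q = 42.5 / 13 = 3.2692 m^3/s


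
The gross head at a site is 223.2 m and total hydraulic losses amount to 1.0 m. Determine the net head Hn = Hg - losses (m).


Hn = 223.2 - 1.0 = 222.2000 m


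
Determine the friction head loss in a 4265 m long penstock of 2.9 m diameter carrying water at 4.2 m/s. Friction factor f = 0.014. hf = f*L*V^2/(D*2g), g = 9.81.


hf = 0.014 * 4265 * 4.2^2 / (2.9 * 2 * 9.81) = 18.5118 m


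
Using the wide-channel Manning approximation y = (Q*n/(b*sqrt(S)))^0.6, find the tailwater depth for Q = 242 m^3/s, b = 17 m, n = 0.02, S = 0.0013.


y = (242 * 0.02 / (17 * 0.0013^0.5))^0.6 = 3.4551 m


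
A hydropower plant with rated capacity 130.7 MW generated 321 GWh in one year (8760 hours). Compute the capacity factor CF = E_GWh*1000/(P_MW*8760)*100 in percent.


CF = 321 * 1000 / (130.7 * 8760) * 100 = 28.0366 %


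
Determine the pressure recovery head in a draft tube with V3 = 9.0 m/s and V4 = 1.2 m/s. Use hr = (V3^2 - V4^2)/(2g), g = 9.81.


hr = (9.0^2 - 1.2^2) / (2*9.81) = 4.0550 m


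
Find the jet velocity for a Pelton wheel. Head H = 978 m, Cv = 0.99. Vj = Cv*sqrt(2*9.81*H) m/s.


Vj = 0.99 * sqrt(2*9.81*978) = 137.1368 m/s


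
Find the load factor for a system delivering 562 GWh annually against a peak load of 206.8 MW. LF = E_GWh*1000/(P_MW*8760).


LF = 562 * 1000 / (206.8 * 8760) = 0.3102


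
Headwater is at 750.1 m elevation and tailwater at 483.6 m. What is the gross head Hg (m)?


Hg = 750.1 - 483.6 = 266.5000 m


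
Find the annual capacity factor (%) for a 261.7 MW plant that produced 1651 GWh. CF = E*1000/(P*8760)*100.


CF = 1651 * 1000 / (261.7 * 8760) * 100 = 72.0177 %


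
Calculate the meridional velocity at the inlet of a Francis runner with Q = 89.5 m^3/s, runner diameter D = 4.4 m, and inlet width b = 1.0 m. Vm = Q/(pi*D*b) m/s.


Vm = 89.5 / (pi * 4.4 * 1.0) = 6.4747 m/s


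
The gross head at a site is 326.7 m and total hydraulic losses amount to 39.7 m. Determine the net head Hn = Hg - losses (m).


Hn = 326.7 - 39.7 = 287.0000 m


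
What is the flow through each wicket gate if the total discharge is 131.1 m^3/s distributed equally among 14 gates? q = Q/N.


q = 131.1 / 14 = 9.3643 m^3/s


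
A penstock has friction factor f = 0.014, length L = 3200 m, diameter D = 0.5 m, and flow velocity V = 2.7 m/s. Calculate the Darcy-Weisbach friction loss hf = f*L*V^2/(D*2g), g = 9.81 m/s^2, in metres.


hf = 0.014 * 3200 * 2.7^2 / (0.5 * 2 * 9.81) = 33.2917 m


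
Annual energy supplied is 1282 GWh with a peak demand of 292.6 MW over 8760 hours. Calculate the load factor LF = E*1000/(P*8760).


LF = 1282 * 1000 / (292.6 * 8760) = 0.5002


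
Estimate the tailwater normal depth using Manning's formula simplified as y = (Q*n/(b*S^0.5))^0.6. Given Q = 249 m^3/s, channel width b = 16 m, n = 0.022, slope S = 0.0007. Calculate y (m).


y = (249 * 0.022 / (16 * 0.0007^0.5))^0.6 = 4.6470 m


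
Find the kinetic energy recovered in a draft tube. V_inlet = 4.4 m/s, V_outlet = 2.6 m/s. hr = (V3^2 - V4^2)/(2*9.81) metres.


hr = (4.4^2 - 2.6^2) / (2*9.81) = 0.6422 m


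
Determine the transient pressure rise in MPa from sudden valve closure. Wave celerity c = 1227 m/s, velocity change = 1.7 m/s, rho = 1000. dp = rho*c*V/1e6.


dp = 1000 * 1227 * 1.7 / 1e6 = 2.0859 MPa


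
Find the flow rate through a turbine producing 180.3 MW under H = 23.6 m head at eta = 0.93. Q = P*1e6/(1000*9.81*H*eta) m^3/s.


Q = 180.3 * 1e6 / (1000 * 9.81 * 23.6 * 0.93) = 837.3977 m^3/s


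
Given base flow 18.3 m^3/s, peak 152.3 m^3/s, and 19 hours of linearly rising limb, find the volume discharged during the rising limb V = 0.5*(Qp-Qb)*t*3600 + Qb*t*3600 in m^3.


V = 0.5*(152.3 - 18.3)*19*3600 + 18.3*19*3600 = 5.8345e+06 m^3


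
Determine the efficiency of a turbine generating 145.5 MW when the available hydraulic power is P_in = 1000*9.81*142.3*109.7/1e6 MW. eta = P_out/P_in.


P_in = 1000 * 9.81 * 142.3 * 109.7 / 1e6 = 153.1371 MW
eta = 145.5 / 153.1371 = 0.9501


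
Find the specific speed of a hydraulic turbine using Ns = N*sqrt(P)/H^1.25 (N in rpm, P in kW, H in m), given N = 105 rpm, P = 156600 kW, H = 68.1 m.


Ns = 105 * 156600^0.5 / 68.1^1.25 = 212.3984


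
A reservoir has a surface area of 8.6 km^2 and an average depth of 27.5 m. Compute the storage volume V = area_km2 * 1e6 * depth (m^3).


V = 8.6 * 1e6 * 27.5 = 2.3650e+08 m^3


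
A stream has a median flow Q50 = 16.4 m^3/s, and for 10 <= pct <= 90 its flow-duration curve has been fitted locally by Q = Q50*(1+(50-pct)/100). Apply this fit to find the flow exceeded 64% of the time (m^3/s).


Q = 16.4 * (1 + (50 - 64)/100) = 14.1040 m^3/s


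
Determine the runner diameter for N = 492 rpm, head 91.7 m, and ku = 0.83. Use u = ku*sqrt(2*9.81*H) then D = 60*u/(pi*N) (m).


u = 0.83 * sqrt(2*9.81*91.7) = 35.2056 m/s
D = 60 * 35.2056 / (pi * 492) = 1.3666 m


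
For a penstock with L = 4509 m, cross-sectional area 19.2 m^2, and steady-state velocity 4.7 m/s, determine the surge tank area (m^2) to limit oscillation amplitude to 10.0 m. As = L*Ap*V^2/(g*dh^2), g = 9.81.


As = 4509 * 19.2 * 4.7^2 / (9.81 * 10.0^2) = 1949.4324 m^2


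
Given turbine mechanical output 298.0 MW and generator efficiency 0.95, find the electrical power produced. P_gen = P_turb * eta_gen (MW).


P_gen = 298.0 * 0.95 = 283.1000 MW


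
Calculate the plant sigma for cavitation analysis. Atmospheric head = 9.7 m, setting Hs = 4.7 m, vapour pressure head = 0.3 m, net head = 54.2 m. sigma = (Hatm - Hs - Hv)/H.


sigma = (9.7 - 4.7 - 0.3) / 54.2 = 0.0867


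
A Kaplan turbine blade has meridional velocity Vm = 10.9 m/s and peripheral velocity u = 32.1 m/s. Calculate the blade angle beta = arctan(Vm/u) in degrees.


beta = arctan(10.9 / 32.1) = 18.7556 degrees


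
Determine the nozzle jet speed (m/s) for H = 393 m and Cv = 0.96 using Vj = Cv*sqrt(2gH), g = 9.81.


Vj = 0.96 * sqrt(2*9.81*393) = 84.2979 m/s


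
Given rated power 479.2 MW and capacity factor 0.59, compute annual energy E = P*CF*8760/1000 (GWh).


E = 479.2 * 0.59 * 8760 / 1000 = 2476.6973 GWh


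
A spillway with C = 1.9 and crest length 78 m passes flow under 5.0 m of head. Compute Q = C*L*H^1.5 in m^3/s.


Q = 1.9 * 78 * 5.0^1.5 = 1656.9264 m^3/s


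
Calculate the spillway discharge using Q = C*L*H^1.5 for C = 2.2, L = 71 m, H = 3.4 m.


Q = 2.2 * 71 * 3.4^1.5 = 979.2631 m^3/s


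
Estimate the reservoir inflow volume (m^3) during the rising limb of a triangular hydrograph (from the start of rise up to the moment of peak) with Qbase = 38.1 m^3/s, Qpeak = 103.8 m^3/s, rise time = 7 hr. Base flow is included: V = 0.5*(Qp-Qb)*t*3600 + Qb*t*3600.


V = 0.5*(103.8 - 38.1)*7*3600 + 38.1*7*3600 = 1.7879e+06 m^3


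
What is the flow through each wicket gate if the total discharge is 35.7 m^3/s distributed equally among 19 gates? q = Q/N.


q = 35.7 / 19 = 1.8789 m^3/s


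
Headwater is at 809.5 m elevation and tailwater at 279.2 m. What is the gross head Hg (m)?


Hg = 809.5 - 279.2 = 530.3000 m


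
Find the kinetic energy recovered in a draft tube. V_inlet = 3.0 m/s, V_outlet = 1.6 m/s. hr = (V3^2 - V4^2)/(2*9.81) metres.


hr = (3.0^2 - 1.6^2) / (2*9.81) = 0.3282 m


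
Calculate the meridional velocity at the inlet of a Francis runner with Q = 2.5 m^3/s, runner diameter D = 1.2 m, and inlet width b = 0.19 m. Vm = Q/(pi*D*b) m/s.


Vm = 2.5 / (pi * 1.2 * 0.19) = 3.4902 m/s


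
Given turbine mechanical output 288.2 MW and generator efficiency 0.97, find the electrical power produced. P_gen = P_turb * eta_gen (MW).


P_gen = 288.2 * 0.97 = 279.5540 MW


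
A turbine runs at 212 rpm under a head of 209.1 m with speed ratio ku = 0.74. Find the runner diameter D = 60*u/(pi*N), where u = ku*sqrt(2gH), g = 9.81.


u = 0.74 * sqrt(2*9.81*209.1) = 47.3978 m/s
D = 60 * 47.3978 / (pi * 212) = 4.2700 m


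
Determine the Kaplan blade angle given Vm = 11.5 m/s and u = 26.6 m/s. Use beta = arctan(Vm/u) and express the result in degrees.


beta = arctan(11.5 / 26.6) = 23.3803 degrees
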